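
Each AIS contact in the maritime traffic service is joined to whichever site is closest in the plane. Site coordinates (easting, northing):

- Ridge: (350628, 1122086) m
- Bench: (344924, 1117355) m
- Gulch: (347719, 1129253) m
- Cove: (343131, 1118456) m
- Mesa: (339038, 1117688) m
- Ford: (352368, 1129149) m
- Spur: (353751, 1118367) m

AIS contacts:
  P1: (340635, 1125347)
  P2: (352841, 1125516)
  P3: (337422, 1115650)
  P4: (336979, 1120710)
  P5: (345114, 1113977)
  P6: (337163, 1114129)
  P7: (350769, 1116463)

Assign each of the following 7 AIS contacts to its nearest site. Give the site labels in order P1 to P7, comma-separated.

Cove, Ford, Mesa, Mesa, Bench, Mesa, Spur

P1 → Cove (d²=53715897.00)
P2 → Ford (d²=13422418.00)
P3 → Mesa (d²=6764900.00)
P4 → Mesa (d²=13371965.00)
P5 → Bench (d²=11446984.00)
P6 → Mesa (d²=16182106.00)
P7 → Spur (d²=12517540.00)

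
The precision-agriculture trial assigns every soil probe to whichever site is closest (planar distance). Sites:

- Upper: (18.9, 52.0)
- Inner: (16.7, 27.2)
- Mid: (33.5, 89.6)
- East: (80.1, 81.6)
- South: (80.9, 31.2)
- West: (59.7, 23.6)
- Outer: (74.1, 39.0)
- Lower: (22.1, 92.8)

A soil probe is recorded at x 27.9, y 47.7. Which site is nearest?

Squared distances to each site:
Upper: 99.490; Inner: 545.690; Mid: 1786.970; East: 3874.050; South: 3081.250; West: 1592.050; Outer: 2210.130; Lower: 2067.650.
Minimum at Upper.

Upper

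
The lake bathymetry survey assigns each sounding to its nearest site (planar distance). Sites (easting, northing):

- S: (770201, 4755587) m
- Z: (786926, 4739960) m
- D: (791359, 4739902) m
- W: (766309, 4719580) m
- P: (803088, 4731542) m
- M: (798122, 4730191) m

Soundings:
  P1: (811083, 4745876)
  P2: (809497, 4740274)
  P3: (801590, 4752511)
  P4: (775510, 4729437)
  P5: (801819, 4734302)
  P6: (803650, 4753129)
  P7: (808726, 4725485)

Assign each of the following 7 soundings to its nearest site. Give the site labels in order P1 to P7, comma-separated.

P1 → P (d²=269383581.00)
P2 → P (d²=117323105.00)
P3 → D (d²=263660242.00)
P4 → W (d²=181818850.00)
P5 → P (d²=9227961.00)
P6 → D (d²=326022210.00)
P7 → P (d²=68474293.00)

P, P, D, W, P, D, P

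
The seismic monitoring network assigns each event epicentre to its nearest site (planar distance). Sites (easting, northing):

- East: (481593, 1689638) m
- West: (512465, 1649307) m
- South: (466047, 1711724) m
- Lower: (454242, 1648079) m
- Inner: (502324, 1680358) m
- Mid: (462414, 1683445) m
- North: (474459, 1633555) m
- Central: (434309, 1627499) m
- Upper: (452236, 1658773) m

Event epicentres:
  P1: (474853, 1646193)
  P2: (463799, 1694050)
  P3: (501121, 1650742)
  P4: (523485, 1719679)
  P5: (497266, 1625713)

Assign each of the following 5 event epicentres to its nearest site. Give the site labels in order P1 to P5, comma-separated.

North, Mid, West, Inner, North

P1 → North (d²=159874280.00)
P2 → Mid (d²=114384250.00)
P3 → West (d²=130745561.00)
P4 → Inner (d²=1993928962.00)
P5 → North (d²=581656213.00)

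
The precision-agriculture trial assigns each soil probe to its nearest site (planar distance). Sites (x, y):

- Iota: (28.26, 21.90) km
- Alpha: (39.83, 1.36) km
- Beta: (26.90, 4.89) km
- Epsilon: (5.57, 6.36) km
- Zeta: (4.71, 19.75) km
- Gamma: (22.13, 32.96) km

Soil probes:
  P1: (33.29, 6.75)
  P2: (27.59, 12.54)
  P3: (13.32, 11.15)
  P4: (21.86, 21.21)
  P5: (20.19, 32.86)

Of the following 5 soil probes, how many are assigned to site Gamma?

P1 → Beta
P2 → Beta
P3 → Epsilon
P4 → Iota
P5 → Gamma
1 of the 5 goes to Gamma.

1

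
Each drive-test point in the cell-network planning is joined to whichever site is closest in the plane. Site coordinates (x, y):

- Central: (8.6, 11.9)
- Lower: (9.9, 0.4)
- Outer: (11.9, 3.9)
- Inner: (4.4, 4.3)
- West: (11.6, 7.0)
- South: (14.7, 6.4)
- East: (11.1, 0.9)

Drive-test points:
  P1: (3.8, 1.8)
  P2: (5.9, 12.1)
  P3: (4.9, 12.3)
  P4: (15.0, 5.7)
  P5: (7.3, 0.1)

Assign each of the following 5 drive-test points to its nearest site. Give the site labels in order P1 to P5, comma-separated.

Inner, Central, Central, South, Lower

P1 → Inner (d²=6.61)
P2 → Central (d²=7.33)
P3 → Central (d²=13.85)
P4 → South (d²=0.58)
P5 → Lower (d²=6.85)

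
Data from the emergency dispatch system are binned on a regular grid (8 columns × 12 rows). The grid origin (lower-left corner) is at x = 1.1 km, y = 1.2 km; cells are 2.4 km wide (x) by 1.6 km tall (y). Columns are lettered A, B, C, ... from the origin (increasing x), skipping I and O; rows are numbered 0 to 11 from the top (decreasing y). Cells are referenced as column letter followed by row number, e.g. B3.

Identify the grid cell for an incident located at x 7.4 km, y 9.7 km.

C6

Column index: ⌊(7.4 − 1.1) / 2.4⌋ = ⌊2.625⌋ = 2 → column C
Row offset from origin: ⌊(9.7 − 1.2) / 1.6⌋ = ⌊5.312⌋ = 5 → row 6 (counted from top)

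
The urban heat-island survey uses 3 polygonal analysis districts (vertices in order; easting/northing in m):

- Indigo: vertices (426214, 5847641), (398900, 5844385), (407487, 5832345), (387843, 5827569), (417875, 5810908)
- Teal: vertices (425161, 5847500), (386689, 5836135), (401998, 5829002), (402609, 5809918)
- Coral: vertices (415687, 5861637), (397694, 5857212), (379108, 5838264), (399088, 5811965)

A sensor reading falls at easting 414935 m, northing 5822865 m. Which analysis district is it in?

Cast a ray rightward from (414935, 5822865). For each polygon, the edges (by vertex number in listed order) whose endpoints lie on opposite sides of northing = 5822865, where each meets that height, and whether that is right or left of the point:
Indigo: 4–5 at easting≈396322.1 (left), 5–1 at easting≈420589.4 (right) → 1 crossing.
Teal: 3–4 at easting≈402194.5 (left), 4–1 at easting≈410378.2 (left) → 0 crossings.
Coral: 3–4 at easting≈390807.0 (left), 4–1 at easting≈402730.5 (left) → 0 crossings.
Only Indigo has an odd count, so the point is inside Indigo.

Indigo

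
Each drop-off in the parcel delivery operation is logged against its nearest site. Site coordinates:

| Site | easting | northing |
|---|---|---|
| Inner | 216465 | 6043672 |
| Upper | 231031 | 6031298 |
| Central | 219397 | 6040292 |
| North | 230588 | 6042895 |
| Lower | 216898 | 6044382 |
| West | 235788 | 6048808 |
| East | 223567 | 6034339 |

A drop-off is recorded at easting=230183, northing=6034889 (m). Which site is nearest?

Squared distances to each site:
Inner: 265324613.000; Upper: 13614385.000; Central: 145530205.000; North: 64260061.000; Lower: 266608274.000; West: 225154586.000; East: 44073956.000.
Minimum at Upper.

Upper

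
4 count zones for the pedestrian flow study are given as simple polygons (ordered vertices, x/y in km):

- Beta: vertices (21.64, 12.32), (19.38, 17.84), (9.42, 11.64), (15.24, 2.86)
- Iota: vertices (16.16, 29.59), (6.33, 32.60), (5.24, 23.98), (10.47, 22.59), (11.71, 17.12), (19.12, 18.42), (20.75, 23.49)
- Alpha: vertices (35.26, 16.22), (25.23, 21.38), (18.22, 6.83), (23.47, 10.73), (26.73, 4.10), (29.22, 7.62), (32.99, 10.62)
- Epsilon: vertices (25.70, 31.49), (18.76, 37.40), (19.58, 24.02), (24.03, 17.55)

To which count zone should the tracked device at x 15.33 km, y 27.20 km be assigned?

Iota

Cast a ray rightward from (15.33, 27.20). For each polygon, the edges (by vertex number in listed order) whose endpoints lie on opposite sides of y = 27.20, where each meets that height, and whether that is right or left of the point:
Beta: no edge straddles that height → 0 crossings.
Iota: 2–3 at x≈5.647 (left), 7–1 at x≈17.958 (right) → 1 crossing.
Alpha: no edge straddles that height → 0 crossings.
Epsilon: 2–3 at x≈19.385 (right), 4–1 at x≈25.186 (right) → 2 crossings.
Only Iota has an odd count, so the point is inside Iota.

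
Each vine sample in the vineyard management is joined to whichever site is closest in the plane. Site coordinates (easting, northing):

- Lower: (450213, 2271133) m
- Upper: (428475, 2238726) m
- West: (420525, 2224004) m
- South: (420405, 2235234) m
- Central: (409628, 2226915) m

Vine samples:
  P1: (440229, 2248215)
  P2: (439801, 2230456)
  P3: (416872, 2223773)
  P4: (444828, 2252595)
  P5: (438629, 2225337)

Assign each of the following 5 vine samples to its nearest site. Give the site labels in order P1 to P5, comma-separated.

Upper, Upper, West, Lower, Upper

P1 → Upper (d²=228197637.00)
P2 → Upper (d²=196671176.00)
P3 → West (d²=13397770.00)
P4 → Lower (d²=372655669.00)
P5 → Upper (d²=282369037.00)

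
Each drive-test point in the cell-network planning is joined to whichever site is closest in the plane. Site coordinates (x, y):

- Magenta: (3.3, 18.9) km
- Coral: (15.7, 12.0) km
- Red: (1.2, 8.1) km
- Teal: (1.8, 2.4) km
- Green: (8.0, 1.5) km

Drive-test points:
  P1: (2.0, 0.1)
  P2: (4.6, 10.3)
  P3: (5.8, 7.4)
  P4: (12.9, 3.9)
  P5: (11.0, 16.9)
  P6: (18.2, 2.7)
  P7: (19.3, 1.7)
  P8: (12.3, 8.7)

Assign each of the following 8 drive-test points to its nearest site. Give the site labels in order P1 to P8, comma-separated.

Teal, Red, Red, Green, Coral, Coral, Coral, Coral

P1 → Teal (d²=5.33)
P2 → Red (d²=16.40)
P3 → Red (d²=21.65)
P4 → Green (d²=29.77)
P5 → Coral (d²=46.10)
P6 → Coral (d²=92.74)
P7 → Coral (d²=119.05)
P8 → Coral (d²=22.45)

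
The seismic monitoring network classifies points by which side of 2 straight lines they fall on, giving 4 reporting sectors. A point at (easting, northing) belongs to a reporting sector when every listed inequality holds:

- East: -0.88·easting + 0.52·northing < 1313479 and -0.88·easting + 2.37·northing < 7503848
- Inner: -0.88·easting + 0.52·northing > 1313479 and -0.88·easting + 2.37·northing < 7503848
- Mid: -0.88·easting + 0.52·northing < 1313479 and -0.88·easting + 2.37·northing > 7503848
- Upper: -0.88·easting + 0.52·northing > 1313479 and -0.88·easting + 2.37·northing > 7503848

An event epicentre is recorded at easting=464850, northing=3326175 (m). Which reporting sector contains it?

Inner

-0.88·464850 + 0.52·3326175 = 1320543.000, which is > 1313479
-0.88·464850 + 2.37·3326175 = 7473966.750, which is < 7503848
This sign pattern matches Inner.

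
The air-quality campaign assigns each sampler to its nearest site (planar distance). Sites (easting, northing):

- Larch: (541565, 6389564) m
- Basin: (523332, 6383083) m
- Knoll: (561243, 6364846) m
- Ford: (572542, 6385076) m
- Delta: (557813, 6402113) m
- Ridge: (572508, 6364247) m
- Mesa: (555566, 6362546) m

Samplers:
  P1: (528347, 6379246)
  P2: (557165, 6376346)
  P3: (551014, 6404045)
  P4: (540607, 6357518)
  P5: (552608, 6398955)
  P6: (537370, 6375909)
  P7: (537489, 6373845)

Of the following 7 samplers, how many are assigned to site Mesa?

P1 → Basin
P2 → Knoll
P3 → Delta
P4 → Mesa
P5 → Delta
P6 → Larch
P7 → Larch
1 of the 7 goes to Mesa.

1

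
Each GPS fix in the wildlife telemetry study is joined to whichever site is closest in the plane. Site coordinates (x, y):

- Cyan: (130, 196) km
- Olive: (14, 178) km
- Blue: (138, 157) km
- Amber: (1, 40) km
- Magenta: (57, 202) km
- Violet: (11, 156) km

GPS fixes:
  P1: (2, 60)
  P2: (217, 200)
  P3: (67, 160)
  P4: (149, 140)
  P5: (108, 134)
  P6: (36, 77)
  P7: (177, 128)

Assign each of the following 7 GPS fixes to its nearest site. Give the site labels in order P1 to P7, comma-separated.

P1 → Amber (d²=401.00)
P2 → Cyan (d²=7585.00)
P3 → Magenta (d²=1864.00)
P4 → Blue (d²=410.00)
P5 → Blue (d²=1429.00)
P6 → Amber (d²=2594.00)
P7 → Blue (d²=2362.00)

Amber, Cyan, Magenta, Blue, Blue, Amber, Blue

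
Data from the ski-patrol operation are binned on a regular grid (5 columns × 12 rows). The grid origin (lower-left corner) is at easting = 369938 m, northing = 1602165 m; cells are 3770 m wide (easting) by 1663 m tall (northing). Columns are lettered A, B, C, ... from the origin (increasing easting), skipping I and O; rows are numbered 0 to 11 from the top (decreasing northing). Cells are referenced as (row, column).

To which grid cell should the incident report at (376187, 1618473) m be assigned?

(2, B)

Column index: ⌊(376187 − 369938) / 3770⌋ = ⌊1.658⌋ = 1 → column B
Row offset from origin: ⌊(1618473 − 1602165) / 1663⌋ = ⌊9.806⌋ = 9 → row 2 (counted from top)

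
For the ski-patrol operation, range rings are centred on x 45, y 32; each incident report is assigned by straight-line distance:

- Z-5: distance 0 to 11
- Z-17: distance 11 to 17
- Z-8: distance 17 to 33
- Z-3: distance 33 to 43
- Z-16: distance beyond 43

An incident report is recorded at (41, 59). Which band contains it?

Z-8

Distance = √((41−45)² + (59−32)²) = √(16.000 + 729.000) = 27.295.
17 ≤ 27.295 < 33 → Z-8.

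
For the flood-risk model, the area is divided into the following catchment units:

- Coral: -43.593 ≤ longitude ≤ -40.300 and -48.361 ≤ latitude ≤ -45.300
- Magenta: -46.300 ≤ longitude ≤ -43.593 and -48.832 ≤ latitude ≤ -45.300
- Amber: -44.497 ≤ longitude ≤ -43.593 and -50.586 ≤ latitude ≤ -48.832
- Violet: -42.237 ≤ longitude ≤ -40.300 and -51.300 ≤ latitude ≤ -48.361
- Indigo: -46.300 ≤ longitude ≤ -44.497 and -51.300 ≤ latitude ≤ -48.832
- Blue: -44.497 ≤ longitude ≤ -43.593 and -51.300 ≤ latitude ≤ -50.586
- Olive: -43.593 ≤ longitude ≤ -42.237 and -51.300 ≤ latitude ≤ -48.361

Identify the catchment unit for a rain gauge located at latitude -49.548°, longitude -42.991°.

Olive

The point has longitude = -42.991 and latitude = -49.548.
Only Olive satisfies -43.593 ≤ longitude ≤ -42.237 and -51.300 ≤ latitude ≤ -48.361.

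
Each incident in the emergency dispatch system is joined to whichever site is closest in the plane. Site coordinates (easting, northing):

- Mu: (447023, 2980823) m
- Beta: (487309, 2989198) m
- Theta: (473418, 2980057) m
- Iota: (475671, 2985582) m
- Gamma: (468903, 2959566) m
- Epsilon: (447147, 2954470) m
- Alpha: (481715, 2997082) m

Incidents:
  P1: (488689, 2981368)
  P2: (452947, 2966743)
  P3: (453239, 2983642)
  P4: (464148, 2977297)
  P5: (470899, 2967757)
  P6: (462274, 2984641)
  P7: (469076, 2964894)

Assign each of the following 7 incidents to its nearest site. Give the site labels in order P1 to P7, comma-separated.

P1 → Beta (d²=63213300.00)
P2 → Epsilon (d²=184266529.00)
P3 → Mu (d²=46585417.00)
P4 → Theta (d²=93550500.00)
P5 → Gamma (d²=71076497.00)
P6 → Theta (d²=145201792.00)
P7 → Gamma (d²=28417513.00)

Beta, Epsilon, Mu, Theta, Gamma, Theta, Gamma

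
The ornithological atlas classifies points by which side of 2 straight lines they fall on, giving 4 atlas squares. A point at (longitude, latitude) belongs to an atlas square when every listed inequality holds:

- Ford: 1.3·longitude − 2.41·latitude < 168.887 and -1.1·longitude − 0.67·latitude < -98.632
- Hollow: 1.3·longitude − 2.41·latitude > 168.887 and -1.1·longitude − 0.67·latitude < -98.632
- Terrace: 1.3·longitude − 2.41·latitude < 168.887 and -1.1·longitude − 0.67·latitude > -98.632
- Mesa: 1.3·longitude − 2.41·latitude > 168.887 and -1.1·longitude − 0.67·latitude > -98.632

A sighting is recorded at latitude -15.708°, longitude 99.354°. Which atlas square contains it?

1.3·99.354 − 2.41·-15.708 = 167.016, which is < 168.887
-1.1·99.354 − 0.67·-15.708 = -98.765, which is < -98.632
This sign pattern matches Ford.

Ford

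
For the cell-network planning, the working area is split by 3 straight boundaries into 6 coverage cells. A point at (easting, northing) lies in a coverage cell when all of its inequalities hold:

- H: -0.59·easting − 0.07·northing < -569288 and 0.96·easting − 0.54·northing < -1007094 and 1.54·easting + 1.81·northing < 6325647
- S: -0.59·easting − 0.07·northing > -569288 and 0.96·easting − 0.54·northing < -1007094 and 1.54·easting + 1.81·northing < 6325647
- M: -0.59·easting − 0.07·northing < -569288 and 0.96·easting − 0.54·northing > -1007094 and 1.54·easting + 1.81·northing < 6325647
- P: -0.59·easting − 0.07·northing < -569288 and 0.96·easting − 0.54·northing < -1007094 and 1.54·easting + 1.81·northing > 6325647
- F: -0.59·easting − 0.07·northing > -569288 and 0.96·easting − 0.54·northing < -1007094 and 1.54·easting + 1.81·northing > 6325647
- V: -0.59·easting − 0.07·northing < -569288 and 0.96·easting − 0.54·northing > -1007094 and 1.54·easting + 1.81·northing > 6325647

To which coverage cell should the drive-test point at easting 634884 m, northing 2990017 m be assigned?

-0.59·634884 − 0.07·2990017 = -583882.750, which is < -569288
0.96·634884 − 0.54·2990017 = -1005120.540, which is > -1007094
1.54·634884 + 1.81·2990017 = 6389652.130, which is > 6325647
This sign pattern matches V.

V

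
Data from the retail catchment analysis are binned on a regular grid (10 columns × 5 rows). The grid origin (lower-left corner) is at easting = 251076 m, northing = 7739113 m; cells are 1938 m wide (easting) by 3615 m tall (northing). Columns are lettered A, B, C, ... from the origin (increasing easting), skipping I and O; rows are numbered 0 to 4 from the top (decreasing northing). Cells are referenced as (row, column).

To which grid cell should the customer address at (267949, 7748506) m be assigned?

Column index: ⌊(267949 − 251076) / 1938⌋ = ⌊8.706⌋ = 8 → column J
Row offset from origin: ⌊(7748506 − 7739113) / 3615⌋ = ⌊2.598⌋ = 2 → row 2 (counted from top)

(2, J)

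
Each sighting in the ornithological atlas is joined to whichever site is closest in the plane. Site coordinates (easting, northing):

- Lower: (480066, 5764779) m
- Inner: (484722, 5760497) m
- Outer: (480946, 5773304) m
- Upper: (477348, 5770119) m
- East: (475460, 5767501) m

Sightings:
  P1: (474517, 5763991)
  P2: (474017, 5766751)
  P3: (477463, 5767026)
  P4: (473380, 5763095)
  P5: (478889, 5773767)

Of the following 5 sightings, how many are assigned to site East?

P1 → East
P2 → East
P3 → East
P4 → East
P5 → Outer
4 of the 5 go to East.

4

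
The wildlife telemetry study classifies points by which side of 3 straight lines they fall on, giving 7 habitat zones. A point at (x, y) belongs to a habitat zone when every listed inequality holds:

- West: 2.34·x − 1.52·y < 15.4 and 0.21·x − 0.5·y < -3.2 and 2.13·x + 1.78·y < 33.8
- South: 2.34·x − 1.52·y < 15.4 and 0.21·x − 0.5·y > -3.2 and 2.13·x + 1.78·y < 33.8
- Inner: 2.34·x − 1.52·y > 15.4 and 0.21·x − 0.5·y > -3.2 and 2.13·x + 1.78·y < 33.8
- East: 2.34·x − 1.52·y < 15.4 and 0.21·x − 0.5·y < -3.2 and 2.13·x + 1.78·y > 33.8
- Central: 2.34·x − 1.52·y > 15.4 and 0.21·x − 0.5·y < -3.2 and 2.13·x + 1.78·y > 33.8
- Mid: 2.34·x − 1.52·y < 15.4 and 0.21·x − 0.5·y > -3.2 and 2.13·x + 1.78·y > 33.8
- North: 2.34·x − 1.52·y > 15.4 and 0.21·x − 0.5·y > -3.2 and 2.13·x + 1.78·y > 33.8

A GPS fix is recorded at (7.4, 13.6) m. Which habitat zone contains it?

2.34·7.4 − 1.52·13.6 = -3.356, which is < 15.4
0.21·7.4 − 0.5·13.6 = -5.246, which is < -3.2
2.13·7.4 + 1.78·13.6 = 39.970, which is > 33.8
This sign pattern matches East.

East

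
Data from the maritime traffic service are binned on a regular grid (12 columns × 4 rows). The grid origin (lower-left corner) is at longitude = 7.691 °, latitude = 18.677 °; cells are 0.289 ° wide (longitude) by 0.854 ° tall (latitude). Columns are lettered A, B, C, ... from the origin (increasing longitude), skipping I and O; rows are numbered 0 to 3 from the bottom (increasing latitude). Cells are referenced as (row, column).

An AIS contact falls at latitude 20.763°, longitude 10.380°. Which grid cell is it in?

Column index: ⌊(10.380 − 7.691) / 0.289⌋ = ⌊9.304⌋ = 9 → column K
Row offset from origin: ⌊(20.763 − 18.677) / 0.854⌋ = ⌊2.443⌋ = 2 → row 2

(2, K)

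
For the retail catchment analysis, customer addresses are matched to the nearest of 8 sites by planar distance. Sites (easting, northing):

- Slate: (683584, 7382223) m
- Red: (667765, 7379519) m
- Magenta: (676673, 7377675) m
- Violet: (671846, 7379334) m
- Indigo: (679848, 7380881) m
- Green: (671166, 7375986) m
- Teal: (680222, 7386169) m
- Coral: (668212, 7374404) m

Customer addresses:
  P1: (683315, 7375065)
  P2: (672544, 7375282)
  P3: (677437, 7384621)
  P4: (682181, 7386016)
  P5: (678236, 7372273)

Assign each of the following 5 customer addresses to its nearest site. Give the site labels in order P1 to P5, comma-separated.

Indigo, Green, Teal, Teal, Magenta

P1 → Indigo (d²=45845945.00)
P2 → Green (d²=2394500.00)
P3 → Teal (d²=10152529.00)
P4 → Teal (d²=3861090.00)
P5 → Magenta (d²=31624573.00)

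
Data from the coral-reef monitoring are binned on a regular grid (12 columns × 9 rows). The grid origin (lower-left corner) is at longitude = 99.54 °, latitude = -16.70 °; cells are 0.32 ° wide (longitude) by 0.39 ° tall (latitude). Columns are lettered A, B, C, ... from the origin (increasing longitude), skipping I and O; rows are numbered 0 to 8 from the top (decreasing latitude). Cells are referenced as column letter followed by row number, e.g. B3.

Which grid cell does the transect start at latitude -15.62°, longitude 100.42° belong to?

Column index: ⌊(100.42 − 99.54) / 0.32⌋ = ⌊2.750⌋ = 2 → column C
Row offset from origin: ⌊(-15.62 − -16.70) / 0.39⌋ = ⌊2.769⌋ = 2 → row 6 (counted from top)

C6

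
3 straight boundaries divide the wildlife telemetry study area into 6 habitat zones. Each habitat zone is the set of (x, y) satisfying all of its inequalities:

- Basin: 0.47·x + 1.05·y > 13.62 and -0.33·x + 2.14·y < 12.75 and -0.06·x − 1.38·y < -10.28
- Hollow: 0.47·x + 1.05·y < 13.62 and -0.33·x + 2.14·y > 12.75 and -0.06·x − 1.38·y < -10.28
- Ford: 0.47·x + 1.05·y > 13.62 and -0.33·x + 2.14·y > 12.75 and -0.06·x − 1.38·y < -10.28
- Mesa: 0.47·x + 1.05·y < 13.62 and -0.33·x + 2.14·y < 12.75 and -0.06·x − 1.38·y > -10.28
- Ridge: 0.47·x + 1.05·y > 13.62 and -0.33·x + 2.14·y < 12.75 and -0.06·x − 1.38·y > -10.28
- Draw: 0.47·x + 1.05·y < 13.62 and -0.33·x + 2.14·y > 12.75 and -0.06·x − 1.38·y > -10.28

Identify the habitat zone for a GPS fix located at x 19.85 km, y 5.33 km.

0.47·19.85 + 1.05·5.33 = 14.926, which is > 13.62
-0.33·19.85 + 2.14·5.33 = 4.856, which is < 12.75
-0.06·19.85 − 1.38·5.33 = -8.546, which is > -10.28
This sign pattern matches Ridge.

Ridge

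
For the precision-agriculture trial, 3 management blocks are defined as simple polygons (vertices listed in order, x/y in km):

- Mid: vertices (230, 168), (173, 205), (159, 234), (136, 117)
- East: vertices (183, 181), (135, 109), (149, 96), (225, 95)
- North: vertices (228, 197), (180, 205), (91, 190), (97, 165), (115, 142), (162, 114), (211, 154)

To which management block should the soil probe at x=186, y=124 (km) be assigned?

Cast a ray rightward from (186, 124). For each polygon, the edges (by vertex number in listed order) whose endpoints lie on opposite sides of y = 124, where each meets that height, and whether that is right or left of the point:
Mid: 3–4 at x≈137.4 (left), 4–1 at x≈148.9 (left) → 0 crossings.
East: 1–2 at x≈145.0 (left), 4–1 at x≈210.8 (right) → 1 crossing.
North: 5–6 at x≈145.2 (left), 6–7 at x≈174.2 (left) → 0 crossings.
Only East has an odd count, so the point is inside East.

East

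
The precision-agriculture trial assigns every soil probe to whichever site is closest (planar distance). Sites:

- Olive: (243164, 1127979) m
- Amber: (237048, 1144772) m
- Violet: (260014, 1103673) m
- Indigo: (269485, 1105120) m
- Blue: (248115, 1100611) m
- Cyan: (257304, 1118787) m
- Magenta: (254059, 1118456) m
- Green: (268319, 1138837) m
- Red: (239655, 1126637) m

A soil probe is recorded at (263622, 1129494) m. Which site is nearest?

Squared distances to each site:
Olive: 420824989.000; Amber: 939594760.000; Violet: 679741705.000; Indigo: 628466645.000; Blue: 1074694738.000; Cyan: 154556973.000; Magenta: 213288413.000; Green: 109353458.000; Red: 582579538.000.
Minimum at Green.

Green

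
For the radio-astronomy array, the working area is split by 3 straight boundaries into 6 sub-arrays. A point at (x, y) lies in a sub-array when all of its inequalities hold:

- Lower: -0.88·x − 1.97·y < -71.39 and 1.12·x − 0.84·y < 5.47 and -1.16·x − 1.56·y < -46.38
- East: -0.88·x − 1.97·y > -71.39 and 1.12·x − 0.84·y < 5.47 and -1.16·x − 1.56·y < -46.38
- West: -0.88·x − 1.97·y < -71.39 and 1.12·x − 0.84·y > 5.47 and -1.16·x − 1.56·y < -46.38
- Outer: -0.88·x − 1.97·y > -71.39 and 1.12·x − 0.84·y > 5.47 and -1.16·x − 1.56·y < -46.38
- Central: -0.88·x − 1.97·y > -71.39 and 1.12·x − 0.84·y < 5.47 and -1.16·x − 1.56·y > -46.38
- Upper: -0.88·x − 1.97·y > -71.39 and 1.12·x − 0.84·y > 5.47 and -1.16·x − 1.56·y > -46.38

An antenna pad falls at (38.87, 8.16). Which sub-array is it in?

-0.88·38.87 − 1.97·8.16 = -50.281, which is > -71.39
1.12·38.87 − 0.84·8.16 = 36.680, which is > 5.47
-1.16·38.87 − 1.56·8.16 = -57.819, which is < -46.38
This sign pattern matches Outer.

Outer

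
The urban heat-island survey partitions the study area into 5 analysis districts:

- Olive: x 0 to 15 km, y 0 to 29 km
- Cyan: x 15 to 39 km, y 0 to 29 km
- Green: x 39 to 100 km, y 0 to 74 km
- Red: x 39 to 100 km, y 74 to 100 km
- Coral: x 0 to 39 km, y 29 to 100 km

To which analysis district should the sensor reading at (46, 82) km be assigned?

The point has x = 46 and y = 82.
Only Red satisfies 39 ≤ x ≤ 100 and 74 ≤ y ≤ 100.

Red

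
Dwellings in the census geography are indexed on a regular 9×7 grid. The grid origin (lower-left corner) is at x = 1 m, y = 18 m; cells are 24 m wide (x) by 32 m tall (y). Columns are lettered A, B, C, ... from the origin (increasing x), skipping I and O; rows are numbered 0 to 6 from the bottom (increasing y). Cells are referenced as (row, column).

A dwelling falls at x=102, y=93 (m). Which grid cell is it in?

Column index: ⌊(102 − 1) / 24⌋ = ⌊4.208⌋ = 4 → column E
Row offset from origin: ⌊(93 − 18) / 32⌋ = ⌊2.344⌋ = 2 → row 2

(2, E)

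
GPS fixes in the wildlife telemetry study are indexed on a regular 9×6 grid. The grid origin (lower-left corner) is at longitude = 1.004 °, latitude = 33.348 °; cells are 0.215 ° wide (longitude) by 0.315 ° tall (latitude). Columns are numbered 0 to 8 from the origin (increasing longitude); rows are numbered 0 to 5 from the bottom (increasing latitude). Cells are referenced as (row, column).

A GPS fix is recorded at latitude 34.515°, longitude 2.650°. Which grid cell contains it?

Column index: ⌊(2.650 − 1.004) / 0.215⌋ = ⌊7.656⌋ = 7
Row offset from origin: ⌊(34.515 − 33.348) / 0.315⌋ = ⌊3.705⌋ = 3 → row 3

(3, 7)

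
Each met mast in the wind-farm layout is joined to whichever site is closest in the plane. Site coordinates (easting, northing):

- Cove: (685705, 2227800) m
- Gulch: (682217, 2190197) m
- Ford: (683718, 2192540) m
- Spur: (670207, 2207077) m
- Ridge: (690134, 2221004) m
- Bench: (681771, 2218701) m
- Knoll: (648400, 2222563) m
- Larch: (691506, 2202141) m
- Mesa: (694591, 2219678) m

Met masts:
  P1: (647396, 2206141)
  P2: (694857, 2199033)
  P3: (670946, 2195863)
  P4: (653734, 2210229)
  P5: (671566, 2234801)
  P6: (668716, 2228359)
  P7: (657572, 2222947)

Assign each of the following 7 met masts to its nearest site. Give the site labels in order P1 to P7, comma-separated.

Knoll, Larch, Spur, Knoll, Cove, Bench, Knoll

P1 → Knoll (d²=270690100.00)
P2 → Larch (d²=20888865.00)
P3 → Spur (d²=126299917.00)
P4 → Knoll (d²=180579112.00)
P5 → Cove (d²=248925322.00)
P6 → Bench (d²=263709989.00)
P7 → Knoll (d²=84273040.00)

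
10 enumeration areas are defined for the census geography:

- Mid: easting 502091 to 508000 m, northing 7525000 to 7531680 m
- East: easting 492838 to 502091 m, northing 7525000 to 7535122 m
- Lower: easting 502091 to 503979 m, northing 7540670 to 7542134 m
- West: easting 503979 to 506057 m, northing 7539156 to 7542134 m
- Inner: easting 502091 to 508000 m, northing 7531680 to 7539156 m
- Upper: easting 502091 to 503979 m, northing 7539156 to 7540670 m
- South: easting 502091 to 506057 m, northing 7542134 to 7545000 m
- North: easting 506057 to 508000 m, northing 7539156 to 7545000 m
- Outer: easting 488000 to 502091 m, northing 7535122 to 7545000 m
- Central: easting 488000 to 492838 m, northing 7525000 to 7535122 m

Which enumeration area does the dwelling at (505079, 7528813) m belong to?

The point has easting = 505079 and northing = 7528813.
Only Mid satisfies 502091 ≤ easting ≤ 508000 and 7525000 ≤ northing ≤ 7531680.

Mid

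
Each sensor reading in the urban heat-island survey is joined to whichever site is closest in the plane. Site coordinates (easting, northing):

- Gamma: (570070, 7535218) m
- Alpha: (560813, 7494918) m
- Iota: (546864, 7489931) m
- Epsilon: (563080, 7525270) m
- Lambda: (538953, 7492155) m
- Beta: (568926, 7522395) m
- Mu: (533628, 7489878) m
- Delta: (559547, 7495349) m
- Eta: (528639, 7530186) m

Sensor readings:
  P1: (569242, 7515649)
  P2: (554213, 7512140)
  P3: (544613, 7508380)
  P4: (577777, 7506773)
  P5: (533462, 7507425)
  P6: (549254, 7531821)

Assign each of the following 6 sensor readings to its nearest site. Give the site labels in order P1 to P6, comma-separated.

Beta, Epsilon, Lambda, Beta, Lambda, Epsilon

P1 → Beta (d²=45608372.00)
P2 → Epsilon (d²=251020589.00)
P3 → Lambda (d²=295286225.00)
P4 → Beta (d²=322387085.00)
P5 → Lambda (d²=263323981.00)
P6 → Epsilon (d²=234073877.00)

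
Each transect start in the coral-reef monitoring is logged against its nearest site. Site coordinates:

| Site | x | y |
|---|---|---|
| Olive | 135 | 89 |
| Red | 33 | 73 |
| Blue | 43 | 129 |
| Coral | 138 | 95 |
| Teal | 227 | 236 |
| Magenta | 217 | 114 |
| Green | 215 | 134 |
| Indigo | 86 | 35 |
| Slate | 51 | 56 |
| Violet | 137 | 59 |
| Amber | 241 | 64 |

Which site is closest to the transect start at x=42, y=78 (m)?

Red

Squared distances to each site:
Olive: 8770.000; Red: 106.000; Blue: 2602.000; Coral: 9505.000; Teal: 59189.000; Magenta: 31921.000; Green: 33065.000; Indigo: 3785.000; Slate: 565.000; Violet: 9386.000; Amber: 39797.000.
Minimum at Red.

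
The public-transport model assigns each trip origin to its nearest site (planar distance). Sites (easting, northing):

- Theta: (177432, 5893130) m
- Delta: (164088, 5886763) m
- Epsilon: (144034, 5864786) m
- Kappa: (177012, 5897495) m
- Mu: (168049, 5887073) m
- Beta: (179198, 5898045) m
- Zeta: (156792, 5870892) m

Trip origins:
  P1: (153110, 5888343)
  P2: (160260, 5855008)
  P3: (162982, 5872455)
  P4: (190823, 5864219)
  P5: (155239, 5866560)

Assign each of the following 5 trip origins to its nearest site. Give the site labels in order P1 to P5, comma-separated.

Delta, Zeta, Zeta, Theta, Zeta

P1 → Delta (d²=123012884.00)
P2 → Zeta (d²=264328480.00)
P3 → Zeta (d²=40759069.00)
P4 → Theta (d²=1015164802.00)
P5 → Zeta (d²=21178033.00)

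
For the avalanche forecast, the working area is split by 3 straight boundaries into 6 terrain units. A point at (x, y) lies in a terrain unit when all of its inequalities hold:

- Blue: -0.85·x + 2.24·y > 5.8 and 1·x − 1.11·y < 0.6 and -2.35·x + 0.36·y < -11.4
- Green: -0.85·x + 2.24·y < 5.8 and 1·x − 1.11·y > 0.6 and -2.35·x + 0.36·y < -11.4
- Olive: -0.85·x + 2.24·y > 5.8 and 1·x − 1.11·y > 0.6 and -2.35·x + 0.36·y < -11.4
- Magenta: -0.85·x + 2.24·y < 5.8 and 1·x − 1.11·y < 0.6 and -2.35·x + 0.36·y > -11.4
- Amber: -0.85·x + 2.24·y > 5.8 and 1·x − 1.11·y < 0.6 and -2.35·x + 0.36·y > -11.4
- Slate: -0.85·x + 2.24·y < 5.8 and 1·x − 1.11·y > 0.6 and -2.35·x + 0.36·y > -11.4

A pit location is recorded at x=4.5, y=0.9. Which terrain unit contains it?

Slate

-0.85·4.5 + 2.24·0.9 = -1.809, which is < 5.8
1·4.5 − 1.11·0.9 = 3.501, which is > 0.6
-2.35·4.5 + 0.36·0.9 = -10.251, which is > -11.4
This sign pattern matches Slate.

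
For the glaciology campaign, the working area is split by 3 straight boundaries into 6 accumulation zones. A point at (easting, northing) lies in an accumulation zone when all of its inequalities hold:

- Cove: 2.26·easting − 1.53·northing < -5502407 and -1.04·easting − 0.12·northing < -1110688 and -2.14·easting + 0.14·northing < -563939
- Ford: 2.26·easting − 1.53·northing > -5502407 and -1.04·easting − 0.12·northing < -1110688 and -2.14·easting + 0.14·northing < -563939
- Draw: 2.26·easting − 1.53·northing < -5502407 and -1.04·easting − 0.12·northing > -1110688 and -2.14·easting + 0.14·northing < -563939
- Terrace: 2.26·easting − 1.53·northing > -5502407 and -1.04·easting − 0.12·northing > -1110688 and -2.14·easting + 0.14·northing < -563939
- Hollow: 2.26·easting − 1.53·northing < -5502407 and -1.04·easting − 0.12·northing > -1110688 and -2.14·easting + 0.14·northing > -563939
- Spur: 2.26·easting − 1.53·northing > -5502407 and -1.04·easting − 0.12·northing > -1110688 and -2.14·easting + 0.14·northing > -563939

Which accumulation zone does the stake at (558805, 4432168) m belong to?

2.26·558805 − 1.53·4432168 = -5518317.740, which is < -5502407
-1.04·558805 − 0.12·4432168 = -1113017.360, which is < -1110688
-2.14·558805 + 0.14·4432168 = -575339.180, which is < -563939
This sign pattern matches Cove.

Cove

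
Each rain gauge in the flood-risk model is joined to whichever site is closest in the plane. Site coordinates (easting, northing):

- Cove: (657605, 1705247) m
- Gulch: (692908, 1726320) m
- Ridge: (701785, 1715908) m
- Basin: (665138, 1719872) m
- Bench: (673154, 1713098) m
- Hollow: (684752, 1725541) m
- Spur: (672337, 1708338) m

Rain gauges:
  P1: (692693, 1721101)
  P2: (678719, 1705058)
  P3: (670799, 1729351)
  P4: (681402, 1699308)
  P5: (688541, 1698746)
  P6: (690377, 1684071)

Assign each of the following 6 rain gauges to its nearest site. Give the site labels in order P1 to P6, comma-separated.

Gulch, Spur, Basin, Spur, Spur, Spur

P1 → Gulch (d²=27284186.00)
P2 → Spur (d²=51488324.00)
P3 → Basin (d²=121898362.00)
P4 → Spur (d²=163715125.00)
P5 → Spur (d²=354576080.00)
P6 → Spur (d²=914328889.00)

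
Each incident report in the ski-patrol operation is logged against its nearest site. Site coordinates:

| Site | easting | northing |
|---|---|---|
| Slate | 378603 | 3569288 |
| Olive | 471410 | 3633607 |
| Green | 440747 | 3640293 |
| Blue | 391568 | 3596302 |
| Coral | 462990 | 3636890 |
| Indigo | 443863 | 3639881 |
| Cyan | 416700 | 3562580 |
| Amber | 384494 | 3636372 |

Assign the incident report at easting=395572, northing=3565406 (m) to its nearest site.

Slate

Squared distances to each site:
Slate: 303016885.000; Olive: 10402778645.000; Green: 7648843394.000; Blue: 970594832.000; Coral: 9655148980.000; Indigo: 7878546306.000; Cyan: 454378660.000; Amber: 5158895240.000.
Minimum at Slate.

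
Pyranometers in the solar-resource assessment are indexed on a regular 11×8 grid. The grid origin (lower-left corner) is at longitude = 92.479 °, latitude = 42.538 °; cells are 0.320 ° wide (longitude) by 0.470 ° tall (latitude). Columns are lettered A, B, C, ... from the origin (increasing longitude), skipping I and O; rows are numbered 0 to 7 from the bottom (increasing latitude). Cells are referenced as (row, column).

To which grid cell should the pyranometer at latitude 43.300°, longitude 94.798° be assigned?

(1, H)

Column index: ⌊(94.798 − 92.479) / 0.320⌋ = ⌊7.247⌋ = 7 → column H
Row offset from origin: ⌊(43.300 − 42.538) / 0.470⌋ = ⌊1.621⌋ = 1 → row 1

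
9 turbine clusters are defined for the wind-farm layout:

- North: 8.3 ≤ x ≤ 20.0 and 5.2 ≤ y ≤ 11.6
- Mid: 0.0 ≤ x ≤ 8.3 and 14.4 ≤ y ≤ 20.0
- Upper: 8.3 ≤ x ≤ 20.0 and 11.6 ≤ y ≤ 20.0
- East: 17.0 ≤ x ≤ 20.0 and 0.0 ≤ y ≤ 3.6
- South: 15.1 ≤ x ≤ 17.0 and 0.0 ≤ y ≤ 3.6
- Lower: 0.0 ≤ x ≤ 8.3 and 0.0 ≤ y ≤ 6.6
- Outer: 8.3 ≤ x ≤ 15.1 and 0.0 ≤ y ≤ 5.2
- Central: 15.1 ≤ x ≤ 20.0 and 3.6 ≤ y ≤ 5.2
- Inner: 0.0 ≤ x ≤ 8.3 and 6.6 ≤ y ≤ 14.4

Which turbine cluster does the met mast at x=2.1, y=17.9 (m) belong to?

The point has x = 2.1 and y = 17.9.
Only Mid satisfies 0.0 ≤ x ≤ 8.3 and 14.4 ≤ y ≤ 20.0.

Mid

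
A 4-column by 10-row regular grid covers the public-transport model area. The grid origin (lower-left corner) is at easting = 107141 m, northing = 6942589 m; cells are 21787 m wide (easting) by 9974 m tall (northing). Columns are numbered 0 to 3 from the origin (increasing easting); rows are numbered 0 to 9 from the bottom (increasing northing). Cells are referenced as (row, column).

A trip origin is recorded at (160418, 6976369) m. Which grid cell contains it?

Column index: ⌊(160418 − 107141) / 21787⌋ = ⌊2.445⌋ = 2
Row offset from origin: ⌊(6976369 − 6942589) / 9974⌋ = ⌊3.387⌋ = 3 → row 3

(3, 2)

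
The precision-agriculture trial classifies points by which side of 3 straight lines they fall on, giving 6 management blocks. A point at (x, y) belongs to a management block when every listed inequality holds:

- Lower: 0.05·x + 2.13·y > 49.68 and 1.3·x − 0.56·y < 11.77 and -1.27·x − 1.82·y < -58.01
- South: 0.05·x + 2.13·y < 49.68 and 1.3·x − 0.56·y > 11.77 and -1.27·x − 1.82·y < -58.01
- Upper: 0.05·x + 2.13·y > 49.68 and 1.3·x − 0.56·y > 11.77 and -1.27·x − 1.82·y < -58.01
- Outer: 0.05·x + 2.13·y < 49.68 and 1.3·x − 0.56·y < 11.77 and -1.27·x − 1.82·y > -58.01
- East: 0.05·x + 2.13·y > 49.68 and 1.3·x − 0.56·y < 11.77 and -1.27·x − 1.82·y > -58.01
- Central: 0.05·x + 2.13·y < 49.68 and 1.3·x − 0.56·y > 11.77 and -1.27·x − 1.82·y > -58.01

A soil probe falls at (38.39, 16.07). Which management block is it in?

0.05·38.39 + 2.13·16.07 = 36.149, which is < 49.68
1.3·38.39 − 0.56·16.07 = 40.908, which is > 11.77
-1.27·38.39 − 1.82·16.07 = -78.003, which is < -58.01
This sign pattern matches South.

South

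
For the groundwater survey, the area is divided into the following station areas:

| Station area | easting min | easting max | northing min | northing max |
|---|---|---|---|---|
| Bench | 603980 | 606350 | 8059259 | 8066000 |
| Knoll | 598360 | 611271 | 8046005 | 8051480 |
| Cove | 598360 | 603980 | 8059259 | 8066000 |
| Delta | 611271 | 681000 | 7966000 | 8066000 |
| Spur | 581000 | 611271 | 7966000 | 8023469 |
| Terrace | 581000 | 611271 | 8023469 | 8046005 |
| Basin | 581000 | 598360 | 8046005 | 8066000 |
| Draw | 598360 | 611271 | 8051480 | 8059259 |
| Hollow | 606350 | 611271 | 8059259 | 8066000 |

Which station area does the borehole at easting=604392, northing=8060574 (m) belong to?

The point has easting = 604392 and northing = 8060574.
Only Bench satisfies 603980 ≤ easting ≤ 606350 and 8059259 ≤ northing ≤ 8066000.

Bench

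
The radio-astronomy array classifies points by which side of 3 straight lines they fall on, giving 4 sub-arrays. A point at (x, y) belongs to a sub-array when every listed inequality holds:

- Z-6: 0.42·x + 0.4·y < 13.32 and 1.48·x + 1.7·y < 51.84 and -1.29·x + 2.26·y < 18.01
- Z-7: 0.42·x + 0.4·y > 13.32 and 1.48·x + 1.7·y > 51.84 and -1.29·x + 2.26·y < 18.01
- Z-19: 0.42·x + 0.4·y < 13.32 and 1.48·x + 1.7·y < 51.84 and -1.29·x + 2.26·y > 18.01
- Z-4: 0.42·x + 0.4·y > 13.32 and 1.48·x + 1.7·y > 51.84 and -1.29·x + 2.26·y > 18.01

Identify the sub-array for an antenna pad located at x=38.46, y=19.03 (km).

0.42·38.46 + 0.4·19.03 = 23.765, which is > 13.32
1.48·38.46 + 1.7·19.03 = 89.272, which is > 51.84
-1.29·38.46 + 2.26·19.03 = -6.606, which is < 18.01
This sign pattern matches Z-7.

Z-7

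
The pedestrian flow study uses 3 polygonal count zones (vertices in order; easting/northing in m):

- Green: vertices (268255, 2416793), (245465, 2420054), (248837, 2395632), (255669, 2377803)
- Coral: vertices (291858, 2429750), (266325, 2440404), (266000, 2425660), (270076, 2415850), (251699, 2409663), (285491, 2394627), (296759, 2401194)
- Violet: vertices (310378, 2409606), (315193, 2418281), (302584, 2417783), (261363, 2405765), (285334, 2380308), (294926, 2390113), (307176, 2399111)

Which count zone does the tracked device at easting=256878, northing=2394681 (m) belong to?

Green

Cast a ray rightward from (256878, 2394681). For each polygon, the edges (by vertex number in listed order) whose endpoints lie on opposite sides of northing = 2394681, where each meets that height, and whether that is right or left of the point:
Green: 3–4 at easting≈249201.4 (left), 4–1 at easting≈261117.2 (right) → 1 crossing.
Coral: 5–6 at easting≈285369.6 (right), 6–7 at easting≈285583.7 (right) → 2 crossings.
Violet: 4–5 at easting≈271800.0 (right), 6–7 at easting≈301144.9 (right) → 2 crossings.
Only Green has an odd count, so the point is inside Green.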